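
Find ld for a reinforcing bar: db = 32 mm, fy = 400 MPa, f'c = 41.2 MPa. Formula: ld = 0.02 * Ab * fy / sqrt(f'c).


Ab = pi * 32^2 / 4 = 804.248 mm2
ld = 0.02 * 804.248 * 400 / sqrt(41.2)
= 1002.4 mm

1002.4


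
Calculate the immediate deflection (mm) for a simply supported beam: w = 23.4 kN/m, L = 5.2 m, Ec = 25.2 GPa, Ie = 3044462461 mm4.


Convert: L = 5.2 m = 5200 mm, Ec = 25.2 GPa = 25200 MPa
delta = 5 * 23.4 * 5200^4 / (384 * 25200 * 3044462461)
= 2.9 mm

2.9


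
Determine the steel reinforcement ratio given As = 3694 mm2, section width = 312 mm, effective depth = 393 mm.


rho = As / (b * d)
= 3694 / (312 * 393)
= 0.0301

0.0301


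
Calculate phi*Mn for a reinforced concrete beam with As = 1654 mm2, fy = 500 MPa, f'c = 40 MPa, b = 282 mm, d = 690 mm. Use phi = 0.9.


a = As * fy / (0.85 * f'c * b)
= 1654 * 500 / (0.85 * 40 * 282)
= 86.2537 mm
Mn = As * fy * (d - a/2) / 10^6
= 534.9641 kN-m
phi*Mn = 0.9 * 534.9641 = 481.47 kN-m

481.47


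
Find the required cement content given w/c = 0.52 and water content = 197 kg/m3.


Cement = water / (w/c)
= 197 / 0.52
= 378.8 kg/m3

378.8


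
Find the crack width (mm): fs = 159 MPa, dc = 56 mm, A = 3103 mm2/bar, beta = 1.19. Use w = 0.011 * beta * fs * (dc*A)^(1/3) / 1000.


w = 0.011 * beta * fs * (dc * A)^(1/3) / 1000
= 0.011 * 1.19 * 159 * (56 * 3103)^(1/3) / 1000
= 0.116 mm

0.116


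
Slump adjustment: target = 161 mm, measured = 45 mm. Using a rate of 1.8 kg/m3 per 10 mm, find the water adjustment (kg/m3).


Difference = 161 - 45 = 116 mm
Water adjustment = 116 * 1.8 / 10 = 20.9 kg/m3

20.9


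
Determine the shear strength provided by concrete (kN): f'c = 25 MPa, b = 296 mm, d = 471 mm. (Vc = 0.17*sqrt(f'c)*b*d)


Vc = 0.17 * sqrt(25) * 296 * 471 / 1000
= 118.5 kN

118.5


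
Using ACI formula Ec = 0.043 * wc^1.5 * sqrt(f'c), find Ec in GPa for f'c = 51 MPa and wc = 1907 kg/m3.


Ec = 0.043 * 1907^1.5 * sqrt(51) / 1000
= 25.57 GPa

25.57


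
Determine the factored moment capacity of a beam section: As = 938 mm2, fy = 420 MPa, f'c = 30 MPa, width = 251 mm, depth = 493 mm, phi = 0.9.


a = As * fy / (0.85 * f'c * b)
= 938 * 420 / (0.85 * 30 * 251)
= 61.5514 mm
Mn = As * fy * (d - a/2) / 10^6
= 182.0979 kN-m
phi*Mn = 0.9 * 182.0979 = 163.89 kN-m

163.89


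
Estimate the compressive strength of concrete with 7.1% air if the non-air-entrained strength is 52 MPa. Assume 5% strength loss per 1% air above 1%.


Strength loss = (7.1 - 1) * 5 = 30.5%
f'c = 52 * (1 - 30.5/100)
= 36.14 MPa

36.14


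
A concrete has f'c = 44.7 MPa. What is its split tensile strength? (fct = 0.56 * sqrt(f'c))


fct = 0.56 * sqrt(44.7)
= 0.56 * 6.686
= 3.744 MPa

3.744


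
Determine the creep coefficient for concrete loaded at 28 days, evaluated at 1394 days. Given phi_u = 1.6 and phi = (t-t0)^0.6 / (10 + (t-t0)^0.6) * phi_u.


dt = 1394 - 28 = 1366
phi = 1366^0.6 / (10 + 1366^0.6) * 1.6
= 1.414

1.414


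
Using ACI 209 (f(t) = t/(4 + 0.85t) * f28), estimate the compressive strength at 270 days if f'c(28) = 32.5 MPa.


f(270) = 270 / (4 + 0.85 * 270) * 32.5
= 270 / 233.5 * 32.5
= 37.58 MPa

37.58


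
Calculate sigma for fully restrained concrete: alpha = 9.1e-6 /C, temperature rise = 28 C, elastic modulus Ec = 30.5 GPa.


sigma = alpha * dT * Ec
= 9.1e-6 * 28 * 30.5 * 1000
= 7.771 MPa

7.771


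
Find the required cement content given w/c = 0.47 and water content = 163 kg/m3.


Cement = water / (w/c)
= 163 / 0.47
= 346.8 kg/m3

346.8


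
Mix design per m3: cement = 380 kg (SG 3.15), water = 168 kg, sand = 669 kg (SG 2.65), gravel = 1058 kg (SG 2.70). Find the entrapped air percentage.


Vol cement = 380 / (3.15 * 1000) = 0.120635 m3
Vol water = 168 / 1000 = 0.168 m3
Vol sand = 669 / (2.65 * 1000) = 0.252453 m3
Vol gravel = 1058 / (2.70 * 1000) = 0.391852 m3
Total solid + water volume = 0.93294 m3
Air = (1 - 0.93294) * 100 = 6.71%

6.71


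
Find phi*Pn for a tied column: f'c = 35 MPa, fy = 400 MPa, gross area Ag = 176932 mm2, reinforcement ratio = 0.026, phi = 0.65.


Ast = rho * Ag = 0.026 * 176932 = 4600.232 mm2
phi*Pn = 0.65 * 0.80 * (0.85 * 35 * (176932 - 4600.232) + 400 * 4600.232) / 1000
= 3622.82 kN

3622.82


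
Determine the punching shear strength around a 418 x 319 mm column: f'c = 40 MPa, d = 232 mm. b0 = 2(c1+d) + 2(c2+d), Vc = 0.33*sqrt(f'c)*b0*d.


b0 = 2*(418 + 232) + 2*(319 + 232) = 2402 mm
Vc = 0.33 * sqrt(40) * 2402 * 232 / 1000
= 1163.07 kN

1163.07


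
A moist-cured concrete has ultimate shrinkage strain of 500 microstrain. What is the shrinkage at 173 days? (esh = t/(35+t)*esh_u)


esh(173) = 173 / (35 + 173) * 500
= 173 / 208 * 500
= 415.9 microstrain

415.9


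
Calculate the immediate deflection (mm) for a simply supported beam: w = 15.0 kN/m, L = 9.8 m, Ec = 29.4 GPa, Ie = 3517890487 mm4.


Convert: L = 9.8 m = 9800 mm, Ec = 29.4 GPa = 29400 MPa
delta = 5 * 15.0 * 9800^4 / (384 * 29400 * 3517890487)
= 17.42 mm

17.42


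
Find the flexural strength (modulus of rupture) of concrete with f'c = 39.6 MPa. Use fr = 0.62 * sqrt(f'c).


fr = 0.62 * sqrt(39.6)
= 3.902 MPa

3.902


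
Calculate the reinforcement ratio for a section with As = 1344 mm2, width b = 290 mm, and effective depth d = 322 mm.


rho = As / (b * d)
= 1344 / (290 * 322)
= 0.0144

0.0144


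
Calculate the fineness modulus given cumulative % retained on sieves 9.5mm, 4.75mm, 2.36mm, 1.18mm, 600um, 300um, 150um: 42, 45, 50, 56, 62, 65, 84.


FM = sum(cumulative % retained) / 100
= 404 / 100
= 4.04

4.04


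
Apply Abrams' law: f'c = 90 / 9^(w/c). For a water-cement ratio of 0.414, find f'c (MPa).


f'c = 90 / 9^0.414
= 90 / 2.483
= 36.24 MPa

36.24


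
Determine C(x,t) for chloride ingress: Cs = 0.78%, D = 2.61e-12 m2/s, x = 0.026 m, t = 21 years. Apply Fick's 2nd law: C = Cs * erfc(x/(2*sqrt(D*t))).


t_seconds = 21 * 365.25 * 24 * 3600 = 662709600.0 s
arg = 0.026 / (2 * sqrt(2.61e-12 * 662709600.0))
= 0.3126
erfc(0.3126) = 0.6584
C = 0.78 * 0.6584 = 0.5136%

0.5136


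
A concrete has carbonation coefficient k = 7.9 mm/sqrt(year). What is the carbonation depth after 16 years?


depth = k * sqrt(t)
= 7.9 * sqrt(16)
= 31.6 mm

31.6


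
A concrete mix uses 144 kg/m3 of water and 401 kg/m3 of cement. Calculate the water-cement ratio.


w/c = water / cement
w/c = 144 / 401 = 0.359

0.359


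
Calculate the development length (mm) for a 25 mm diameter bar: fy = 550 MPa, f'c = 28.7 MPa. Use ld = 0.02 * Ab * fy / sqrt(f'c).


Ab = pi * 25^2 / 4 = 490.874 mm2
ld = 0.02 * 490.874 * 550 / sqrt(28.7)
= 1007.9 mm

1007.9


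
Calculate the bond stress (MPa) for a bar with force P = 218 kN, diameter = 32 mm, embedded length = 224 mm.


u = P / (pi * db * ld)
= 218 * 1000 / (pi * 32 * 224)
= 9.681 MPa

9.681


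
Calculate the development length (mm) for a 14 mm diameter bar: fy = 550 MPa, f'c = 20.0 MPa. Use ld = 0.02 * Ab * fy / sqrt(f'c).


Ab = pi * 14^2 / 4 = 153.938 mm2
ld = 0.02 * 153.938 * 550 / sqrt(20.0)
= 378.6 mm

378.6


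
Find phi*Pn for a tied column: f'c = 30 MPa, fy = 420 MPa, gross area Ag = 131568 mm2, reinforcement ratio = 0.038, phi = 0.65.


Ast = rho * Ag = 0.038 * 131568 = 4999.584 mm2
phi*Pn = 0.65 * 0.80 * (0.85 * 30 * (131568 - 4999.584) + 420 * 4999.584) / 1000
= 2770.21 kN

2770.21


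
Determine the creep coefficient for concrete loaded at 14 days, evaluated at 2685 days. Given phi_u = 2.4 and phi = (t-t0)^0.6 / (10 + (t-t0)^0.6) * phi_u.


dt = 2685 - 14 = 2671
phi = 2671^0.6 / (10 + 2671^0.6) * 2.4
= 2.206

2.206


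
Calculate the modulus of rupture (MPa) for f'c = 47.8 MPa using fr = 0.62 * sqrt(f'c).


fr = 0.62 * sqrt(47.8)
= 4.287 MPa

4.287


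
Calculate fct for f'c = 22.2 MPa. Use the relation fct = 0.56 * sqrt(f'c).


fct = 0.56 * sqrt(22.2)
= 0.56 * 4.712
= 2.639 MPa

2.639


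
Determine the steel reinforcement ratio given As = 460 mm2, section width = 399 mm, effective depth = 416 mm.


rho = As / (b * d)
= 460 / (399 * 416)
= 0.0028

0.0028


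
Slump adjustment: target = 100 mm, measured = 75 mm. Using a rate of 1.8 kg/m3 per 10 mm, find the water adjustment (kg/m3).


Difference = 100 - 75 = 25 mm
Water adjustment = 25 * 1.8 / 10 = 4.5 kg/m3

4.5


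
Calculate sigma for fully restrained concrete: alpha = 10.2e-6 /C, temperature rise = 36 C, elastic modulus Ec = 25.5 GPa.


sigma = alpha * dT * Ec
= 10.2e-6 * 36 * 25.5 * 1000
= 9.364 MPa

9.364


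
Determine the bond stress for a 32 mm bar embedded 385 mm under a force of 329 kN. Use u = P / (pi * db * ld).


u = P / (pi * db * ld)
= 329 * 1000 / (pi * 32 * 385)
= 8.5 MPa

8.5


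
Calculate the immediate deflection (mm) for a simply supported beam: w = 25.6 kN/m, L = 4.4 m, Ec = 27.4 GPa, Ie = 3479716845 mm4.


Convert: L = 4.4 m = 4400 mm, Ec = 27.4 GPa = 27400 MPa
delta = 5 * 25.6 * 4400^4 / (384 * 27400 * 3479716845)
= 1.31 mm

1.31


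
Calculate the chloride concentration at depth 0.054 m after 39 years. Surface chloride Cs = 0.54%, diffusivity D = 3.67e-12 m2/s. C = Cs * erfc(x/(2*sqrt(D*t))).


t_seconds = 39 * 365.25 * 24 * 3600 = 1230746400.0 s
arg = 0.054 / (2 * sqrt(3.67e-12 * 1230746400.0))
= 0.4017
erfc(0.4017) = 0.5699
C = 0.54 * 0.5699 = 0.3078%

0.3078


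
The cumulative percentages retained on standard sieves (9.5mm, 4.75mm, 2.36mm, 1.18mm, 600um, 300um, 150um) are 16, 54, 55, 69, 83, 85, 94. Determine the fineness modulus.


FM = sum(cumulative % retained) / 100
= 456 / 100
= 4.56

4.56


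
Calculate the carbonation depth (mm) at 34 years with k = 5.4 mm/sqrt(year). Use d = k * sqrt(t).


depth = k * sqrt(t)
= 5.4 * sqrt(34)
= 31.49 mm

31.49


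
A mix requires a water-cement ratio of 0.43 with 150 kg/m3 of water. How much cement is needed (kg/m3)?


Cement = water / (w/c)
= 150 / 0.43
= 348.8 kg/m3

348.8


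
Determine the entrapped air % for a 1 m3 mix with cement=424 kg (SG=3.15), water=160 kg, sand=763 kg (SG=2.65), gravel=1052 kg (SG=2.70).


Vol cement = 424 / (3.15 * 1000) = 0.134603 m3
Vol water = 160 / 1000 = 0.16 m3
Vol sand = 763 / (2.65 * 1000) = 0.287925 m3
Vol gravel = 1052 / (2.70 * 1000) = 0.38963 m3
Total solid + water volume = 0.972157 m3
Air = (1 - 0.972157) * 100 = 2.78%

2.78


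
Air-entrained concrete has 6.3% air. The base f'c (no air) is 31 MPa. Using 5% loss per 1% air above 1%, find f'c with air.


Strength loss = (6.3 - 1) * 5 = 26.5%
f'c = 31 * (1 - 26.5/100)
= 22.79 MPa

22.79


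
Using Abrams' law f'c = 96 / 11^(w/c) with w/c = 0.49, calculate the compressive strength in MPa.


f'c = 96 / 11^0.49
= 96 / 3.238
= 29.65 MPa

29.65


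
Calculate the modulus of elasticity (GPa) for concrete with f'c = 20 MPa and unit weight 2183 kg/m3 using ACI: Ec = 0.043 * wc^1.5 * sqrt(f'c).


Ec = 0.043 * 2183^1.5 * sqrt(20) / 1000
= 19.61 GPa

19.61


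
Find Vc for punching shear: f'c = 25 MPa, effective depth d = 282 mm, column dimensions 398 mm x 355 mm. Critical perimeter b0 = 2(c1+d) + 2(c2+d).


b0 = 2*(398 + 282) + 2*(355 + 282) = 2634 mm
Vc = 0.33 * sqrt(25) * 2634 * 282 / 1000
= 1225.6 kN

1225.6


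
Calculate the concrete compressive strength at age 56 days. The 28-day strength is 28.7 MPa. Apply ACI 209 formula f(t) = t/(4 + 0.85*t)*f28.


f(56) = 56 / (4 + 0.85 * 56) * 28.7
= 56 / 51.6 * 28.7
= 31.15 MPa

31.15


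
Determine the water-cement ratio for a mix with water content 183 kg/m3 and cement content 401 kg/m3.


w/c = water / cement
w/c = 183 / 401 = 0.456

0.456


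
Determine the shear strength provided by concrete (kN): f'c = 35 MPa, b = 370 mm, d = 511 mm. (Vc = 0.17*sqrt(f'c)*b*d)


Vc = 0.17 * sqrt(35) * 370 * 511 / 1000
= 190.15 kN

190.15


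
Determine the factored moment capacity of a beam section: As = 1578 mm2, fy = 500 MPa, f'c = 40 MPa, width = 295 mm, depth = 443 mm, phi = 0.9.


a = As * fy / (0.85 * f'c * b)
= 1578 * 500 / (0.85 * 40 * 295)
= 78.664 mm
Mn = As * fy * (d - a/2) / 10^6
= 318.494 kN-m
phi*Mn = 0.9 * 318.494 = 286.64 kN-m

286.64


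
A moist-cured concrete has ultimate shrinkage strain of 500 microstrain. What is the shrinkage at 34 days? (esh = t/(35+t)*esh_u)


esh(34) = 34 / (35 + 34) * 500
= 34 / 69 * 500
= 246.4 microstrain

246.4


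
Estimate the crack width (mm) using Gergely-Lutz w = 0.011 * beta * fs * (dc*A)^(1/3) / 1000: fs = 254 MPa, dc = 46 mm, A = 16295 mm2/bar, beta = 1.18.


w = 0.011 * beta * fs * (dc * A)^(1/3) / 1000
= 0.011 * 1.18 * 254 * (46 * 16295)^(1/3) / 1000
= 0.299 mm

0.299


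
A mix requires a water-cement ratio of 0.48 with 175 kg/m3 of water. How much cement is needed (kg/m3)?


Cement = water / (w/c)
= 175 / 0.48
= 364.6 kg/m3

364.6


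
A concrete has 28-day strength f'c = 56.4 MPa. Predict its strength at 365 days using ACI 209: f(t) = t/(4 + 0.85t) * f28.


f(365) = 365 / (4 + 0.85 * 365) * 56.4
= 365 / 314.25 * 56.4
= 65.51 MPa

65.51


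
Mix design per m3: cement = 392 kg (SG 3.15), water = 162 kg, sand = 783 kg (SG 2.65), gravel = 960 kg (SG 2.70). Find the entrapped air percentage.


Vol cement = 392 / (3.15 * 1000) = 0.124444 m3
Vol water = 162 / 1000 = 0.162 m3
Vol sand = 783 / (2.65 * 1000) = 0.295472 m3
Vol gravel = 960 / (2.70 * 1000) = 0.355556 m3
Total solid + water volume = 0.937472 m3
Air = (1 - 0.937472) * 100 = 6.25%

6.25


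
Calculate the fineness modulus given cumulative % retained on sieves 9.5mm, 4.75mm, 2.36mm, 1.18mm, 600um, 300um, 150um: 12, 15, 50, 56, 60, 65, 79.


FM = sum(cumulative % retained) / 100
= 337 / 100
= 3.37

3.37


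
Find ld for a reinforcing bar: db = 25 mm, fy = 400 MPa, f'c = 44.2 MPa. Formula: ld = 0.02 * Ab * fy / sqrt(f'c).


Ab = pi * 25^2 / 4 = 490.874 mm2
ld = 0.02 * 490.874 * 400 / sqrt(44.2)
= 590.7 mm

590.7


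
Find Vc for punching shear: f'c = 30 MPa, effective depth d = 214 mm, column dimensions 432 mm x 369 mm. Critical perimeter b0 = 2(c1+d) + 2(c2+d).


b0 = 2*(432 + 214) + 2*(369 + 214) = 2458 mm
Vc = 0.33 * sqrt(30) * 2458 * 214 / 1000
= 950.76 kN

950.76


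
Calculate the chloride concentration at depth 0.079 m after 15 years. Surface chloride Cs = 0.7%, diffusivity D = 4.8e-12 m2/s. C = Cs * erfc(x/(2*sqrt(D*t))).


t_seconds = 15 * 365.25 * 24 * 3600 = 473364000.0 s
arg = 0.079 / (2 * sqrt(4.8e-12 * 473364000.0))
= 0.8287
erfc(0.8287) = 0.2412
C = 0.7 * 0.2412 = 0.1689%

0.1689


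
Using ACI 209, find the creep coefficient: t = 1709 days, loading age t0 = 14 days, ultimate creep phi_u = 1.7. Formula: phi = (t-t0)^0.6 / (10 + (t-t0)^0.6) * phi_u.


dt = 1709 - 14 = 1695
phi = 1695^0.6 / (10 + 1695^0.6) * 1.7
= 1.524

1.524


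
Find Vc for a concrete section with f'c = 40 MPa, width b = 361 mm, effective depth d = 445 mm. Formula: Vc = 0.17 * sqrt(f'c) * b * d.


Vc = 0.17 * sqrt(40) * 361 * 445 / 1000
= 172.72 kN

172.72


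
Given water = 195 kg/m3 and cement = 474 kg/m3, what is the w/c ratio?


w/c = water / cement
w/c = 195 / 474 = 0.411

0.411


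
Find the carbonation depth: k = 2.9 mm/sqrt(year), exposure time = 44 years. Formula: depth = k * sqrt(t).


depth = k * sqrt(t)
= 2.9 * sqrt(44)
= 19.24 mm

19.24


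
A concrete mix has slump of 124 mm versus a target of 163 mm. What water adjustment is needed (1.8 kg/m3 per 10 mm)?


Difference = 163 - 124 = 39 mm
Water adjustment = 39 * 1.8 / 10 = 7.0 kg/m3

7.0


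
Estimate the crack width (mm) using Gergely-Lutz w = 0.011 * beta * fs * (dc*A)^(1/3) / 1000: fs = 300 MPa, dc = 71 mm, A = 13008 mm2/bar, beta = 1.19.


w = 0.011 * beta * fs * (dc * A)^(1/3) / 1000
= 0.011 * 1.19 * 300 * (71 * 13008)^(1/3) / 1000
= 0.382 mm

0.382


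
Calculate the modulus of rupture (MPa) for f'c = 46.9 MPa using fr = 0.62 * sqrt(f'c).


fr = 0.62 * sqrt(46.9)
= 4.246 MPa

4.246


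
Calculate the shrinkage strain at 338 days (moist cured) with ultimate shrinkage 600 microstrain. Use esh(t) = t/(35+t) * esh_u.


esh(338) = 338 / (35 + 338) * 600
= 338 / 373 * 600
= 543.7 microstrain

543.7


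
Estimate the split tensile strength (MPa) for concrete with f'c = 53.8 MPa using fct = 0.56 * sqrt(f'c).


fct = 0.56 * sqrt(53.8)
= 0.56 * 7.335
= 4.108 MPa

4.108


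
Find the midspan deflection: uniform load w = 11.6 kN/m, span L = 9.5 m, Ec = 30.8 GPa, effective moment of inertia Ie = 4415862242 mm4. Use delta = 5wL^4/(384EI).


Convert: L = 9.5 m = 9500 mm, Ec = 30.8 GPa = 30800 MPa
delta = 5 * 11.6 * 9500^4 / (384 * 30800 * 4415862242)
= 9.05 mm

9.05


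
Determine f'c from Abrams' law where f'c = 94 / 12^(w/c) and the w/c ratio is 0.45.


f'c = 94 / 12^0.45
= 94 / 3.059
= 30.73 MPa

30.73


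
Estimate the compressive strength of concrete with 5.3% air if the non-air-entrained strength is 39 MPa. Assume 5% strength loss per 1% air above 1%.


Strength loss = (5.3 - 1) * 5 = 21.5%
f'c = 39 * (1 - 21.5/100)
= 30.62 MPa

30.62


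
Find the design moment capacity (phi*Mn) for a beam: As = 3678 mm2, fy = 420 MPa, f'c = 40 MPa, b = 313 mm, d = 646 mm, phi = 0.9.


a = As * fy / (0.85 * f'c * b)
= 3678 * 420 / (0.85 * 40 * 313)
= 145.1569 mm
Mn = As * fy * (d - a/2) / 10^6
= 885.7987 kN-m
phi*Mn = 0.9 * 885.7987 = 797.22 kN-m

797.22


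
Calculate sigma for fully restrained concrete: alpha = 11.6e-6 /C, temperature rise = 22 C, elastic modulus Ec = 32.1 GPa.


sigma = alpha * dT * Ec
= 11.6e-6 * 22 * 32.1 * 1000
= 8.192 MPa

8.192


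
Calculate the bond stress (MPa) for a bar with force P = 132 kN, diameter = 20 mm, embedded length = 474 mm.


u = P / (pi * db * ld)
= 132 * 1000 / (pi * 20 * 474)
= 4.432 MPa

4.432


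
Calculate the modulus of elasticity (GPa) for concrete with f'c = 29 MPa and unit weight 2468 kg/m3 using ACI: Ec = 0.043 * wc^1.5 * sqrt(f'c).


Ec = 0.043 * 2468^1.5 * sqrt(29) / 1000
= 28.39 GPa

28.39


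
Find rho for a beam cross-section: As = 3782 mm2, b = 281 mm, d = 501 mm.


rho = As / (b * d)
= 3782 / (281 * 501)
= 0.0269

0.0269


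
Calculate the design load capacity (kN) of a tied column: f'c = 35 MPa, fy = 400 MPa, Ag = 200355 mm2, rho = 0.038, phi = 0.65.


Ast = rho * Ag = 0.038 * 200355 = 7613.49 mm2
phi*Pn = 0.65 * 0.80 * (0.85 * 35 * (200355 - 7613.49) + 400 * 7613.49) / 1000
= 4565.32 kN

4565.32


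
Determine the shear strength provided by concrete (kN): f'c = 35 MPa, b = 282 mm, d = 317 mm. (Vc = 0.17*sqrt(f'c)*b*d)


Vc = 0.17 * sqrt(35) * 282 * 317 / 1000
= 89.91 kN

89.91


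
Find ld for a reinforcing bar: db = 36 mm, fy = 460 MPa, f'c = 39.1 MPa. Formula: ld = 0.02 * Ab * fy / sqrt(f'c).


Ab = pi * 36^2 / 4 = 1017.876 mm2
ld = 0.02 * 1017.876 * 460 / sqrt(39.1)
= 1497.6 mm

1497.6


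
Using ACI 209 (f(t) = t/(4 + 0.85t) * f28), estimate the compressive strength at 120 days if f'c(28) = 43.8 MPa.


f(120) = 120 / (4 + 0.85 * 120) * 43.8
= 120 / 106.0 * 43.8
= 49.58 MPa

49.58


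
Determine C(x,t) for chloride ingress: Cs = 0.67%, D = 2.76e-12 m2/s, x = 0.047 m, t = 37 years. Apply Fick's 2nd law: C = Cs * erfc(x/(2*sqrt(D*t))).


t_seconds = 37 * 365.25 * 24 * 3600 = 1167631200.0 s
arg = 0.047 / (2 * sqrt(2.76e-12 * 1167631200.0))
= 0.414
erfc(0.414) = 0.5583
C = 0.67 * 0.5583 = 0.374%

0.374


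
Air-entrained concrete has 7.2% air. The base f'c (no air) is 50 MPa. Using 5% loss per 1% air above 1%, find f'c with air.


Strength loss = (7.2 - 1) * 5 = 31.0%
f'c = 50 * (1 - 31.0/100)
= 34.5 MPa

34.5


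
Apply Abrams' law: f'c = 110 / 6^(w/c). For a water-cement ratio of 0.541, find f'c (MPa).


f'c = 110 / 6^0.541
= 110 / 2.636
= 41.73 MPa

41.73


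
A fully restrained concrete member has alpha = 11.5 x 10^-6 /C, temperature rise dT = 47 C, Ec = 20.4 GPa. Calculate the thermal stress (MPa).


sigma = alpha * dT * Ec
= 11.5e-6 * 47 * 20.4 * 1000
= 11.026 MPa

11.026


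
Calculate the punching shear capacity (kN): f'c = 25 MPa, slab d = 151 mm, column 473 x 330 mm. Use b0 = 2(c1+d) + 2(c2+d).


b0 = 2*(473 + 151) + 2*(330 + 151) = 2210 mm
Vc = 0.33 * sqrt(25) * 2210 * 151 / 1000
= 550.62 kN

550.62


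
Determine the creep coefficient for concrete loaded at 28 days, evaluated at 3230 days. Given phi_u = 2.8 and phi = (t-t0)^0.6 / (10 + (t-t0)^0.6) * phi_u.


dt = 3230 - 28 = 3202
phi = 3202^0.6 / (10 + 3202^0.6) * 2.8
= 2.595

2.595


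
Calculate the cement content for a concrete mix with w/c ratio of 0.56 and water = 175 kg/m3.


Cement = water / (w/c)
= 175 / 0.56
= 312.5 kg/m3

312.5


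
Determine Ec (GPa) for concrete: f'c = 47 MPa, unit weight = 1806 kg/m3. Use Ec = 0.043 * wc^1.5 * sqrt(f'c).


Ec = 0.043 * 1806^1.5 * sqrt(47) / 1000
= 22.63 GPa

22.63


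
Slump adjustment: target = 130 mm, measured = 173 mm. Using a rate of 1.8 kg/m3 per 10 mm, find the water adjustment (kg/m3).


Difference = 130 - 173 = -43 mm
Water adjustment = -43 * 1.8 / 10 = -7.7 kg/m3

-7.7


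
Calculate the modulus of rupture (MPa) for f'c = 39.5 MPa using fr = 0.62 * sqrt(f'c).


fr = 0.62 * sqrt(39.5)
= 3.897 MPa

3.897


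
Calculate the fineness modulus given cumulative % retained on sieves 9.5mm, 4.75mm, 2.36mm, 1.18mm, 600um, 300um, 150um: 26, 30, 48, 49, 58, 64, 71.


FM = sum(cumulative % retained) / 100
= 346 / 100
= 3.46

3.46


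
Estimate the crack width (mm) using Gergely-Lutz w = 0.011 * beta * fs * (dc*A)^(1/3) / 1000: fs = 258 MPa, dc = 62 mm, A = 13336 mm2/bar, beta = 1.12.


w = 0.011 * beta * fs * (dc * A)^(1/3) / 1000
= 0.011 * 1.12 * 258 * (62 * 13336)^(1/3) / 1000
= 0.298 mm

0.298


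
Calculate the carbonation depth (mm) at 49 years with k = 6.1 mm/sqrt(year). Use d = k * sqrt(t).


depth = k * sqrt(t)
= 6.1 * sqrt(49)
= 42.7 mm

42.7


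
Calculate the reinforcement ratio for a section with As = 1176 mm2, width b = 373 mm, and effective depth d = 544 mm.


rho = As / (b * d)
= 1176 / (373 * 544)
= 0.0058

0.0058


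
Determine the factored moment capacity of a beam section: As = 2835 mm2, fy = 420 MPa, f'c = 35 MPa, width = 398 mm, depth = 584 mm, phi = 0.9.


a = As * fy / (0.85 * f'c * b)
= 2835 * 420 / (0.85 * 35 * 398)
= 100.5616 mm
Mn = As * fy * (d - a/2) / 10^6
= 635.4994 kN-m
phi*Mn = 0.9 * 635.4994 = 571.95 kN-m

571.95


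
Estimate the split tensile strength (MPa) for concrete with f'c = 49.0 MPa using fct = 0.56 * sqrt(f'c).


fct = 0.56 * sqrt(49.0)
= 0.56 * 7.0
= 3.92 MPa

3.92


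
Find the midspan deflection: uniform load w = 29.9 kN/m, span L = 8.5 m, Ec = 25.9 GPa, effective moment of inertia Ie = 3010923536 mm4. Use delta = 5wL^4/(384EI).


Convert: L = 8.5 m = 8500 mm, Ec = 25.9 GPa = 25900 MPa
delta = 5 * 29.9 * 8500^4 / (384 * 25900 * 3010923536)
= 26.06 mm

26.06


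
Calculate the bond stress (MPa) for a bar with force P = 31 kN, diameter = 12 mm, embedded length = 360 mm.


u = P / (pi * db * ld)
= 31 * 1000 / (pi * 12 * 360)
= 2.284 MPa

2.284


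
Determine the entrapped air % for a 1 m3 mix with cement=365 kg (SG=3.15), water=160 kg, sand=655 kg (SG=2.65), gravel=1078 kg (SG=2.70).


Vol cement = 365 / (3.15 * 1000) = 0.115873 m3
Vol water = 160 / 1000 = 0.16 m3
Vol sand = 655 / (2.65 * 1000) = 0.24717 m3
Vol gravel = 1078 / (2.70 * 1000) = 0.399259 m3
Total solid + water volume = 0.922302 m3
Air = (1 - 0.922302) * 100 = 7.77%

7.77


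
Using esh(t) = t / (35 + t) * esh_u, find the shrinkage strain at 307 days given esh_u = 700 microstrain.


esh(307) = 307 / (35 + 307) * 700
= 307 / 342 * 700
= 628.4 microstrain

628.4


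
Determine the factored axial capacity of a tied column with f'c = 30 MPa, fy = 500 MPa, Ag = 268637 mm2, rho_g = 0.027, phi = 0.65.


Ast = rho * Ag = 0.027 * 268637 = 7253.199 mm2
phi*Pn = 0.65 * 0.80 * (0.85 * 30 * (268637 - 7253.199) + 500 * 7253.199) / 1000
= 5351.78 kN

5351.78


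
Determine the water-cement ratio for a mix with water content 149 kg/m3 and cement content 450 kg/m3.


w/c = water / cement
w/c = 149 / 450 = 0.331

0.331


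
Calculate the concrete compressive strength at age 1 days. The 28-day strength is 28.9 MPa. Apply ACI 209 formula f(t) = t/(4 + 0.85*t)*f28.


f(1) = 1 / (4 + 0.85 * 1) * 28.9
= 1 / 4.85 * 28.9
= 5.96 MPa

5.96


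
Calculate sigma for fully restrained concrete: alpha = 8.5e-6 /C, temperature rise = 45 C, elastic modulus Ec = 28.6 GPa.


sigma = alpha * dT * Ec
= 8.5e-6 * 45 * 28.6 * 1000
= 10.939 MPa

10.939


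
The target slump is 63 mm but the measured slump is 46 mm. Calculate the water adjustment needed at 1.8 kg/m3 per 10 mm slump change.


Difference = 63 - 46 = 17 mm
Water adjustment = 17 * 1.8 / 10 = 3.1 kg/m3

3.1


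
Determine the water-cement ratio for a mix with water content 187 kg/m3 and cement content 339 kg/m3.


w/c = water / cement
w/c = 187 / 339 = 0.552

0.552


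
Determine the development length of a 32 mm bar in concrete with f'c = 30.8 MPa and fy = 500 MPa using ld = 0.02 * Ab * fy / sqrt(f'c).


Ab = pi * 32^2 / 4 = 804.248 mm2
ld = 0.02 * 804.248 * 500 / sqrt(30.8)
= 1449.2 mm

1449.2


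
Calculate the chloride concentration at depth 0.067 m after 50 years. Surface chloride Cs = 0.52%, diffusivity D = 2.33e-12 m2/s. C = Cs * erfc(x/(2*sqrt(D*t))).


t_seconds = 50 * 365.25 * 24 * 3600 = 1577880000.0 s
arg = 0.067 / (2 * sqrt(2.33e-12 * 1577880000.0))
= 0.5525
erfc(0.5525) = 0.4346
C = 0.52 * 0.4346 = 0.226%

0.226


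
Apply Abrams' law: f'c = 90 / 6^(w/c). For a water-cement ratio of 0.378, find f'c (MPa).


f'c = 90 / 6^0.378
= 90 / 1.969
= 45.72 MPa

45.72


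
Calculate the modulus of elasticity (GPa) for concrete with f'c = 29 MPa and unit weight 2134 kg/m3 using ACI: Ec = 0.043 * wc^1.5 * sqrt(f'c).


Ec = 0.043 * 2134^1.5 * sqrt(29) / 1000
= 22.83 GPa

22.83


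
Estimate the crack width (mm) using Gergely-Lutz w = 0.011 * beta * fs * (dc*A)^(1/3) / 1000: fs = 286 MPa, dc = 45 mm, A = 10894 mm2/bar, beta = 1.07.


w = 0.011 * beta * fs * (dc * A)^(1/3) / 1000
= 0.011 * 1.07 * 286 * (45 * 10894)^(1/3) / 1000
= 0.265 mm

0.265


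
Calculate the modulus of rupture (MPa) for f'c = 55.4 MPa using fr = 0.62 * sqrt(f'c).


fr = 0.62 * sqrt(55.4)
= 4.615 MPa

4.615


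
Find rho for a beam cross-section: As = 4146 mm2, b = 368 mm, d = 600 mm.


rho = As / (b * d)
= 4146 / (368 * 600)
= 0.0188

0.0188


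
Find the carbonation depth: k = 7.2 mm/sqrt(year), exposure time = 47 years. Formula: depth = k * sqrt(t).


depth = k * sqrt(t)
= 7.2 * sqrt(47)
= 49.36 mm

49.36


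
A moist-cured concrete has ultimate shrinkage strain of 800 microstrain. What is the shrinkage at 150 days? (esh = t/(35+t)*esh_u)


esh(150) = 150 / (35 + 150) * 800
= 150 / 185 * 800
= 648.6 microstrain

648.6


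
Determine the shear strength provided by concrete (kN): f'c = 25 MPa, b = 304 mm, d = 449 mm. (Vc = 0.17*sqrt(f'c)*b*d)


Vc = 0.17 * sqrt(25) * 304 * 449 / 1000
= 116.02 kN

116.02


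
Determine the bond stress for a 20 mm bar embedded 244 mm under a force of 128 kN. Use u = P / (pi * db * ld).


u = P / (pi * db * ld)
= 128 * 1000 / (pi * 20 * 244)
= 8.349 MPa

8.349


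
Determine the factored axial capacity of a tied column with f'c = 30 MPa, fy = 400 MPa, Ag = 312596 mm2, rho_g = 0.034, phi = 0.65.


Ast = rho * Ag = 0.034 * 312596 = 10628.264 mm2
phi*Pn = 0.65 * 0.80 * (0.85 * 30 * (312596 - 10628.264) + 400 * 10628.264) / 1000
= 6214.77 kN

6214.77


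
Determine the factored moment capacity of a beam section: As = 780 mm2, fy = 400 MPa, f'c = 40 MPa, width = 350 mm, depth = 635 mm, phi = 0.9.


a = As * fy / (0.85 * f'c * b)
= 780 * 400 / (0.85 * 40 * 350)
= 26.2185 mm
Mn = As * fy * (d - a/2) / 10^6
= 194.0299 kN-m
phi*Mn = 0.9 * 194.0299 = 174.63 kN-m

174.63


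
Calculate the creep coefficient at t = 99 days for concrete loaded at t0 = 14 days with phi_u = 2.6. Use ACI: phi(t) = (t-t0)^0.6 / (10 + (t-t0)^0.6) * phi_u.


dt = 99 - 14 = 85
phi = 85^0.6 / (10 + 85^0.6) * 2.6
= 1.533

1.533


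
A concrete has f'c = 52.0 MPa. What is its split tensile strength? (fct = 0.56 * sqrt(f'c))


fct = 0.56 * sqrt(52.0)
= 0.56 * 7.211
= 4.038 MPa

4.038


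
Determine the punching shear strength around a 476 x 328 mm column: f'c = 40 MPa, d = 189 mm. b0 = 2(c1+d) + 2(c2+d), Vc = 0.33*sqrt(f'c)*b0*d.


b0 = 2*(476 + 189) + 2*(328 + 189) = 2364 mm
Vc = 0.33 * sqrt(40) * 2364 * 189 / 1000
= 932.51 kN

932.51


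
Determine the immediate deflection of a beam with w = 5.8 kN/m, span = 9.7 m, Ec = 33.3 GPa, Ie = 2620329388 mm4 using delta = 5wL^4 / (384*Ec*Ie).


Convert: L = 9.7 m = 9700 mm, Ec = 33.3 GPa = 33300 MPa
delta = 5 * 5.8 * 9700^4 / (384 * 33300 * 2620329388)
= 7.66 mm

7.66


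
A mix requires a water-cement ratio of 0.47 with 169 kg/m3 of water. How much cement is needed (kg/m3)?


Cement = water / (w/c)
= 169 / 0.47
= 359.6 kg/m3

359.6


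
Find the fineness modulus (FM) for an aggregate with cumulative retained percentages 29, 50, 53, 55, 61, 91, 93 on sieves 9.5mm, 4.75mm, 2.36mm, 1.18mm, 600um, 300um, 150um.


FM = sum(cumulative % retained) / 100
= 432 / 100
= 4.32

4.32


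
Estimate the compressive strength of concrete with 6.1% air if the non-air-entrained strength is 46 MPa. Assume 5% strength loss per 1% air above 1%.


Strength loss = (6.1 - 1) * 5 = 25.5%
f'c = 46 * (1 - 25.5/100)
= 34.27 MPa

34.27


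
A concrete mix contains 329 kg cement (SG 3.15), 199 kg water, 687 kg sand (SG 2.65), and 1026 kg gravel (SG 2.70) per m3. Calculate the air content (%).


Vol cement = 329 / (3.15 * 1000) = 0.104444 m3
Vol water = 199 / 1000 = 0.199 m3
Vol sand = 687 / (2.65 * 1000) = 0.259245 m3
Vol gravel = 1026 / (2.70 * 1000) = 0.38 m3
Total solid + water volume = 0.94269 m3
Air = (1 - 0.94269) * 100 = 5.73%

5.73


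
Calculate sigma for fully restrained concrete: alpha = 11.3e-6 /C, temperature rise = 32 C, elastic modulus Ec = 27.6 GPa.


sigma = alpha * dT * Ec
= 11.3e-6 * 32 * 27.6 * 1000
= 9.98 MPa

9.98


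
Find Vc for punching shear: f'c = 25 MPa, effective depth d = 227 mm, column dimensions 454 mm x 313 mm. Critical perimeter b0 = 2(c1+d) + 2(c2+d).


b0 = 2*(454 + 227) + 2*(313 + 227) = 2442 mm
Vc = 0.33 * sqrt(25) * 2442 * 227 / 1000
= 914.65 kN

914.65


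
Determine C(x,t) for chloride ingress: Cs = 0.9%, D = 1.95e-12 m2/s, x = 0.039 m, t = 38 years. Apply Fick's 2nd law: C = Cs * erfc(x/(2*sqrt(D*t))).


t_seconds = 38 * 365.25 * 24 * 3600 = 1199188800.0 s
arg = 0.039 / (2 * sqrt(1.95e-12 * 1199188800.0))
= 0.4032
erfc(0.4032) = 0.5685
C = 0.9 * 0.5685 = 0.5116%

0.5116


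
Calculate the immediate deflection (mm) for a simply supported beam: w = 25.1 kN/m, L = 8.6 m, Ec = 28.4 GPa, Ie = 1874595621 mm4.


Convert: L = 8.6 m = 8600 mm, Ec = 28.4 GPa = 28400 MPa
delta = 5 * 25.1 * 8600^4 / (384 * 28400 * 1874595621)
= 33.58 mm

33.58


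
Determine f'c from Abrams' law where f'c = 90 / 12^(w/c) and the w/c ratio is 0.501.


f'c = 90 / 12^0.501
= 90 / 3.473
= 25.92 MPa

25.92


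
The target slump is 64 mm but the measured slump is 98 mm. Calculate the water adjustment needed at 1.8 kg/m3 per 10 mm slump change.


Difference = 64 - 98 = -34 mm
Water adjustment = -34 * 1.8 / 10 = -6.1 kg/m3

-6.1


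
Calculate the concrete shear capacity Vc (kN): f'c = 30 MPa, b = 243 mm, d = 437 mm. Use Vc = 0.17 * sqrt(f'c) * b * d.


Vc = 0.17 * sqrt(30) * 243 * 437 / 1000
= 98.88 kN

98.88


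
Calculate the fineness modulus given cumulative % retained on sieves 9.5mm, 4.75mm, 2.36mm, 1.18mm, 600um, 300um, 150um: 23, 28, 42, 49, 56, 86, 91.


FM = sum(cumulative % retained) / 100
= 375 / 100
= 3.75

3.75


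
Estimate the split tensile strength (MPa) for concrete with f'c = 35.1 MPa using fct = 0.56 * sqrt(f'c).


fct = 0.56 * sqrt(35.1)
= 0.56 * 5.925
= 3.318 MPa

3.318


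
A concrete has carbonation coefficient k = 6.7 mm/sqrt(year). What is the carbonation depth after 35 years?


depth = k * sqrt(t)
= 6.7 * sqrt(35)
= 39.64 mm

39.64


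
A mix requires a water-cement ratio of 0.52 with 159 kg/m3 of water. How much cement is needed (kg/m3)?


Cement = water / (w/c)
= 159 / 0.52
= 305.8 kg/m3

305.8


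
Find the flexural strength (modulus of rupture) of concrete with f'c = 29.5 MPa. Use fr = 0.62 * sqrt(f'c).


fr = 0.62 * sqrt(29.5)
= 3.367 MPa

3.367


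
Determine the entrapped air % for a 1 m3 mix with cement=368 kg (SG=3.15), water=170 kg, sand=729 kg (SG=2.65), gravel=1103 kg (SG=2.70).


Vol cement = 368 / (3.15 * 1000) = 0.116825 m3
Vol water = 170 / 1000 = 0.17 m3
Vol sand = 729 / (2.65 * 1000) = 0.275094 m3
Vol gravel = 1103 / (2.70 * 1000) = 0.408519 m3
Total solid + water volume = 0.970438 m3
Air = (1 - 0.970438) * 100 = 2.96%

2.96


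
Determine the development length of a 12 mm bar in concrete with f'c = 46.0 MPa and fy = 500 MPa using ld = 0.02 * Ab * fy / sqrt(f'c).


Ab = pi * 12^2 / 4 = 113.097 mm2
ld = 0.02 * 113.097 * 500 / sqrt(46.0)
= 166.8 mm

166.8


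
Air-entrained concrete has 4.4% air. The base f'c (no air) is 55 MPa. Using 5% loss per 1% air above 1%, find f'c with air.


Strength loss = (4.4 - 1) * 5 = 17.0%
f'c = 55 * (1 - 17.0/100)
= 45.65 MPa

45.65


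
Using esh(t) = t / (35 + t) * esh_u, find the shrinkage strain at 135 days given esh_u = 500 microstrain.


esh(135) = 135 / (35 + 135) * 500
= 135 / 170 * 500
= 397.1 microstrain

397.1


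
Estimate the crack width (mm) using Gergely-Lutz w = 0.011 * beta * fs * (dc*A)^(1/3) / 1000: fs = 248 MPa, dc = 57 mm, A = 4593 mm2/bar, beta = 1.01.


w = 0.011 * beta * fs * (dc * A)^(1/3) / 1000
= 0.011 * 1.01 * 248 * (57 * 4593)^(1/3) / 1000
= 0.176 mm

0.176


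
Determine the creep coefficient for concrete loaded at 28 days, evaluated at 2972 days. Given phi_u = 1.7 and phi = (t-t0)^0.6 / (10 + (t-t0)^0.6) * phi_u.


dt = 2972 - 28 = 2944
phi = 2944^0.6 / (10 + 2944^0.6) * 1.7
= 1.57

1.57


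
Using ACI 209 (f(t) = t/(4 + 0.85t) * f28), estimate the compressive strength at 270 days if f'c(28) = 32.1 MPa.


f(270) = 270 / (4 + 0.85 * 270) * 32.1
= 270 / 233.5 * 32.1
= 37.12 MPa

37.12


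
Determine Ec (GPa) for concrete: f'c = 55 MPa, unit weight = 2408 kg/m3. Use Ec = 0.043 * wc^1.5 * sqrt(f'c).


Ec = 0.043 * 2408^1.5 * sqrt(55) / 1000
= 37.68 GPa

37.68


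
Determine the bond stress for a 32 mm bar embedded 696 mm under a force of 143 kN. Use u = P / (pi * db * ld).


u = P / (pi * db * ld)
= 143 * 1000 / (pi * 32 * 696)
= 2.044 MPa

2.044


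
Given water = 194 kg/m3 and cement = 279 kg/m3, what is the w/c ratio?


w/c = water / cement
w/c = 194 / 279 = 0.695

0.695


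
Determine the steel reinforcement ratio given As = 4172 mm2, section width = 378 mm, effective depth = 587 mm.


rho = As / (b * d)
= 4172 / (378 * 587)
= 0.0188

0.0188


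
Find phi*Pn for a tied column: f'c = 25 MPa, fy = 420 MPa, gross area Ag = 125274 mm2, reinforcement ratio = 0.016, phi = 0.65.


Ast = rho * Ag = 0.016 * 125274 = 2004.384 mm2
phi*Pn = 0.65 * 0.80 * (0.85 * 25 * (125274 - 2004.384) + 420 * 2004.384) / 1000
= 1799.89 kN

1799.89


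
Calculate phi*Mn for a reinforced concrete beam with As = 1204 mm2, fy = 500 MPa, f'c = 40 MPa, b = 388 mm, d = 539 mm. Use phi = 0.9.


a = As * fy / (0.85 * f'c * b)
= 1204 * 500 / (0.85 * 40 * 388)
= 45.6337 mm
Mn = As * fy * (d - a/2) / 10^6
= 310.7423 kN-m
phi*Mn = 0.9 * 310.7423 = 279.67 kN-m

279.67


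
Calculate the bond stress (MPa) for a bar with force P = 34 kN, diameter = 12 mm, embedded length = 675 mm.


u = P / (pi * db * ld)
= 34 * 1000 / (pi * 12 * 675)
= 1.336 MPa

1.336


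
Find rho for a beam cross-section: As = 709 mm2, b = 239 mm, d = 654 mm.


rho = As / (b * d)
= 709 / (239 * 654)
= 0.0045

0.0045


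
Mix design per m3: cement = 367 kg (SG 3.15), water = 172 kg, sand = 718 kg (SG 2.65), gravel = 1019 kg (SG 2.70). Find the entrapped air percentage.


Vol cement = 367 / (3.15 * 1000) = 0.116508 m3
Vol water = 172 / 1000 = 0.172 m3
Vol sand = 718 / (2.65 * 1000) = 0.270943 m3
Vol gravel = 1019 / (2.70 * 1000) = 0.377407 m3
Total solid + water volume = 0.936859 m3
Air = (1 - 0.936859) * 100 = 6.31%

6.31


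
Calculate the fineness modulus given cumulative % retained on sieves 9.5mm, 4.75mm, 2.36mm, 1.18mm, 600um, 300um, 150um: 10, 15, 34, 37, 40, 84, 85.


FM = sum(cumulative % retained) / 100
= 305 / 100
= 3.05

3.05


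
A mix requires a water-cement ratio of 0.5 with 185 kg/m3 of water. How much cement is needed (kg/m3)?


Cement = water / (w/c)
= 185 / 0.5
= 370.0 kg/m3

370.0


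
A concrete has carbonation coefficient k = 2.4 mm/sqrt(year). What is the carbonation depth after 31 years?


depth = k * sqrt(t)
= 2.4 * sqrt(31)
= 13.36 mm

13.36


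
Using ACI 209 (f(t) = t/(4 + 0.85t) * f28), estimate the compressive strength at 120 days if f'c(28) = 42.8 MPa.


f(120) = 120 / (4 + 0.85 * 120) * 42.8
= 120 / 106.0 * 42.8
= 48.45 MPa

48.45


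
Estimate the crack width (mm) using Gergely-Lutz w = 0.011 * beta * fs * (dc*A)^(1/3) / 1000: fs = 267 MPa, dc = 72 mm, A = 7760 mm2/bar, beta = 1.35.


w = 0.011 * beta * fs * (dc * A)^(1/3) / 1000
= 0.011 * 1.35 * 267 * (72 * 7760)^(1/3) / 1000
= 0.327 mm

0.327


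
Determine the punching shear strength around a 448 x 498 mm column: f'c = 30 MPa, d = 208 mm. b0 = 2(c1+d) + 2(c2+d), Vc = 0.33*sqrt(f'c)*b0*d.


b0 = 2*(448 + 208) + 2*(498 + 208) = 2724 mm
Vc = 0.33 * sqrt(30) * 2724 * 208 / 1000
= 1024.11 kN

1024.11


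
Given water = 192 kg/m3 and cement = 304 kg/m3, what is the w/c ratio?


w/c = water / cement
w/c = 192 / 304 = 0.632

0.632


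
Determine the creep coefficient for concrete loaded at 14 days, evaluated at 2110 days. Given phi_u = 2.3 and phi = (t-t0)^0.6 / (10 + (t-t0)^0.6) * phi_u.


dt = 2110 - 14 = 2096
phi = 2096^0.6 / (10 + 2096^0.6) * 2.3
= 2.088

2.088


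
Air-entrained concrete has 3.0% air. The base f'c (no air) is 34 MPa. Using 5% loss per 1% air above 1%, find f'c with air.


Strength loss = (3.0 - 1) * 5 = 10.0%
f'c = 34 * (1 - 10.0/100)
= 30.6 MPa

30.6


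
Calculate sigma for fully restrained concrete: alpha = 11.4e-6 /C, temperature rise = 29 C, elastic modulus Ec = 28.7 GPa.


sigma = alpha * dT * Ec
= 11.4e-6 * 29 * 28.7 * 1000
= 9.488 MPa

9.488


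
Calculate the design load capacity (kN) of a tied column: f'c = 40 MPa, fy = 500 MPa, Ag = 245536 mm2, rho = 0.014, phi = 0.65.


Ast = rho * Ag = 0.014 * 245536 = 3437.504 mm2
phi*Pn = 0.65 * 0.80 * (0.85 * 40 * (245536 - 3437.504) + 500 * 3437.504) / 1000
= 5174.05 kN

5174.05


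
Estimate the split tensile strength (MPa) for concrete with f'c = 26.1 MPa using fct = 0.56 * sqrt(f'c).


fct = 0.56 * sqrt(26.1)
= 0.56 * 5.109
= 2.861 MPa

2.861


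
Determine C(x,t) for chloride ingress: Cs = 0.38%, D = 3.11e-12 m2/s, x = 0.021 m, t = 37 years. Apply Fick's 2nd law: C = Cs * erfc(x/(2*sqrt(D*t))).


t_seconds = 37 * 365.25 * 24 * 3600 = 1167631200.0 s
arg = 0.021 / (2 * sqrt(3.11e-12 * 1167631200.0))
= 0.1742
erfc(0.1742) = 0.8054
C = 0.38 * 0.8054 = 0.306%

0.306


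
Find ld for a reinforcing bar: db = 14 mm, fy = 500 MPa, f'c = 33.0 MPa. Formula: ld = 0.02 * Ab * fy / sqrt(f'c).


Ab = pi * 14^2 / 4 = 153.938 mm2
ld = 0.02 * 153.938 * 500 / sqrt(33.0)
= 268.0 mm

268.0


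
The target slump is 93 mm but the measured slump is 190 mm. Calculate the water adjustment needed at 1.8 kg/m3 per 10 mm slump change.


Difference = 93 - 190 = -97 mm
Water adjustment = -97 * 1.8 / 10 = -17.5 kg/m3

-17.5


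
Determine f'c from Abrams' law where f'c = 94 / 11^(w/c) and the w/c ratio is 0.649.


f'c = 94 / 11^0.649
= 94 / 4.741
= 19.83 MPa

19.83


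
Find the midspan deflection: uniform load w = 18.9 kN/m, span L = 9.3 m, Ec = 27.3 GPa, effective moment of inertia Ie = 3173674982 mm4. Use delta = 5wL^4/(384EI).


Convert: L = 9.3 m = 9300 mm, Ec = 27.3 GPa = 27300 MPa
delta = 5 * 18.9 * 9300^4 / (384 * 27300 * 3173674982)
= 21.25 mm

21.25
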